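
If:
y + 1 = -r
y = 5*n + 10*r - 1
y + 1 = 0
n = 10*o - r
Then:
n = 0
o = 0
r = 0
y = -1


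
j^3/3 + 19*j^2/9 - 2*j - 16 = (j/3 + 1)*(j - 8/3)*(j + 6)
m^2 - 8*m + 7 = (m - 7)*(m - 1)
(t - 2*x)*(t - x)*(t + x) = t^3 - 2*t^2*x - t*x^2 + 2*x^3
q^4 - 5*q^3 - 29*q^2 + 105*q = q*(q - 7)*(q - 3)*(q + 5)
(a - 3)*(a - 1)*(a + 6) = a^3 + 2*a^2 - 21*a + 18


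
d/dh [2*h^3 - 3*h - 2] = 6*h^2 - 3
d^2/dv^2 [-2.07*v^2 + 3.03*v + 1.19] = -4.14000000000000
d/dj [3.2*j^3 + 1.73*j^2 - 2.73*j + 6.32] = 9.6*j^2 + 3.46*j - 2.73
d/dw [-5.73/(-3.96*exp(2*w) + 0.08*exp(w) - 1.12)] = (0.4584 - 45.3816*exp(w))*exp(w)/(3.96*exp(2*w) - 0.08*exp(w) + 1.12)^2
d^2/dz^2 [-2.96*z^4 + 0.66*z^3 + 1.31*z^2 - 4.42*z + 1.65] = -35.52*z^2 + 3.96*z + 2.62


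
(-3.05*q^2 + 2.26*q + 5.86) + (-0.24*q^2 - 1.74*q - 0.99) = -3.29*q^2 + 0.52*q + 4.87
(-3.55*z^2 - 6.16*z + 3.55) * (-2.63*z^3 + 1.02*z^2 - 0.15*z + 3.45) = 9.3365*z^5 + 12.5798*z^4 - 15.0872*z^3 - 7.7025*z^2 - 21.7845*z + 12.2475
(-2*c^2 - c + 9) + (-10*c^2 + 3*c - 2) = -12*c^2 + 2*c + 7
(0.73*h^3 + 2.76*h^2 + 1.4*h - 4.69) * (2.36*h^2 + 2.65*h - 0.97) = 1.7228*h^5 + 8.4481*h^4 + 9.9099*h^3 - 10.0356*h^2 - 13.7865*h + 4.5493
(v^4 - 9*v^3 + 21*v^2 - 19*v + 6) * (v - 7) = v^5 - 16*v^4 + 84*v^3 - 166*v^2 + 139*v - 42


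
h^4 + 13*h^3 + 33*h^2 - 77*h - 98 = (h - 2)*(h + 1)*(h + 7)^2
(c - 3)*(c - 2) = c^2 - 5*c + 6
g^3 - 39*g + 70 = (g - 5)*(g - 2)*(g + 7)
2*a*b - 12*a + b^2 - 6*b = (2*a + b)*(b - 6)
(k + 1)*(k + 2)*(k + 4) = k^3 + 7*k^2 + 14*k + 8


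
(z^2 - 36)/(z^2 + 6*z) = (z - 6)/z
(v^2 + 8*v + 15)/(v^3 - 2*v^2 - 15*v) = (v + 5)/(v*(v - 5))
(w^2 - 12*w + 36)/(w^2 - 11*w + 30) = (w - 6)/(w - 5)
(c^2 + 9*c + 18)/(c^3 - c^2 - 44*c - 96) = (c + 6)/(c^2 - 4*c - 32)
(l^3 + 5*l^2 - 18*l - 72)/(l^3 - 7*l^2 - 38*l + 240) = (l^2 - l - 12)/(l^2 - 13*l + 40)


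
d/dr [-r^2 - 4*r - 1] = -2*r - 4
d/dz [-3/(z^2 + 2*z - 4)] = 6*(z + 1)/(z^2 + 2*z - 4)^2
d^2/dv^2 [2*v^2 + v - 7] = 4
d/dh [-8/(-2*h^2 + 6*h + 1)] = 16*(3 - 2*h)/(-2*h^2 + 6*h + 1)^2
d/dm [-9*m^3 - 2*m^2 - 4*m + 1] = -27*m^2 - 4*m - 4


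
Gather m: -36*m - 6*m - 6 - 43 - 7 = -42*m - 56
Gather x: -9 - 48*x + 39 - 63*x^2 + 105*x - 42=-63*x^2 + 57*x - 12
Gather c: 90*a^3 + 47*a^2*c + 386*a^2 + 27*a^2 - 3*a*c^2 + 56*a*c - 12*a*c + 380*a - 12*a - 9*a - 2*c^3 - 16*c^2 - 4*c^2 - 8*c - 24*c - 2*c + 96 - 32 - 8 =90*a^3 + 413*a^2 + 359*a - 2*c^3 + c^2*(-3*a - 20) + c*(47*a^2 + 44*a - 34) + 56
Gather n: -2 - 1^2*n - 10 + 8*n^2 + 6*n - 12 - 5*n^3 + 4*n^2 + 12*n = -5*n^3 + 12*n^2 + 17*n - 24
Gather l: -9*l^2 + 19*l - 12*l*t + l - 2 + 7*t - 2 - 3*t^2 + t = -9*l^2 + l*(20 - 12*t) - 3*t^2 + 8*t - 4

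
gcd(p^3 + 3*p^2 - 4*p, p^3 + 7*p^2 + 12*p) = p^2 + 4*p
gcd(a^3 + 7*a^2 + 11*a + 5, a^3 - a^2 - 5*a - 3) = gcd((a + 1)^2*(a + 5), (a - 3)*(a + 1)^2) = a^2 + 2*a + 1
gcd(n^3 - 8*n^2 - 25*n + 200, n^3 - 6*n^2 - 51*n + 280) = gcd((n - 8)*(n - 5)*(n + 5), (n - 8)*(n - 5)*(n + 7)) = n^2 - 13*n + 40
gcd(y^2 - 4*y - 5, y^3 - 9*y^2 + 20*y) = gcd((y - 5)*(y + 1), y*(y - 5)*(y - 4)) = y - 5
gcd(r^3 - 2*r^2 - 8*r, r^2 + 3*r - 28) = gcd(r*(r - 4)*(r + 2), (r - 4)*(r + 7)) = r - 4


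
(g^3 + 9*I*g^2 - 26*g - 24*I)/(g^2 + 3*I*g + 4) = (g^2 + 5*I*g - 6)/(g - I)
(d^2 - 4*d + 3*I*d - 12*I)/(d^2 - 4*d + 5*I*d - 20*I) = (d + 3*I)/(d + 5*I)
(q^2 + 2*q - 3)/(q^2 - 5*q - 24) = (q - 1)/(q - 8)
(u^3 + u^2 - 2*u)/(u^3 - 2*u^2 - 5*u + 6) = u/(u - 3)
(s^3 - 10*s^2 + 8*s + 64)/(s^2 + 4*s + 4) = (s^2 - 12*s + 32)/(s + 2)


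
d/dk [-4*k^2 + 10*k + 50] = 10 - 8*k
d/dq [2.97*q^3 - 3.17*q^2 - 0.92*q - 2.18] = 8.91*q^2 - 6.34*q - 0.92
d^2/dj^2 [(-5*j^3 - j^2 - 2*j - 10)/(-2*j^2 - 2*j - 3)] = 2*(-6*j^3 + 192*j^2 + 219*j - 23)/(8*j^6 + 24*j^5 + 60*j^4 + 80*j^3 + 90*j^2 + 54*j + 27)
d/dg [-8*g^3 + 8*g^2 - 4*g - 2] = -24*g^2 + 16*g - 4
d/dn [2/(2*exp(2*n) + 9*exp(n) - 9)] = (-8*exp(n) - 18)*exp(n)/(2*exp(2*n) + 9*exp(n) - 9)^2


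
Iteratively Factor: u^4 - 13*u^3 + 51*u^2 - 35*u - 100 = (u - 5)*(u^3 - 8*u^2 + 11*u + 20) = (u - 5)^2*(u^2 - 3*u - 4) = (u - 5)^2*(u + 1)*(u - 4)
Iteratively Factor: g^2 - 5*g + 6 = (g - 3)*(g - 2)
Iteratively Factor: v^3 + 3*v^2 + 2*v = (v + 2)*(v^2 + v) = v*(v + 2)*(v + 1)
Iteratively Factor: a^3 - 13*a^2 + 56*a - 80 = (a - 4)*(a^2 - 9*a + 20) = (a - 4)^2*(a - 5)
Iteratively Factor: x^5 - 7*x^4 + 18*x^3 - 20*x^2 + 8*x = (x - 2)*(x^4 - 5*x^3 + 8*x^2 - 4*x) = x*(x - 2)*(x^3 - 5*x^2 + 8*x - 4) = x*(x - 2)^2*(x^2 - 3*x + 2) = x*(x - 2)^3*(x - 1)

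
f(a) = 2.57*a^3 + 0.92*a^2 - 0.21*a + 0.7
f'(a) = 7.71*a^2 + 1.84*a - 0.21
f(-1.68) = -8.54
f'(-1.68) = 18.46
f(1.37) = 8.75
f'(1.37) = 16.78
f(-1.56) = -6.49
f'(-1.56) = 15.68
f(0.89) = 3.05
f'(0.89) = 7.53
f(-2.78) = -46.82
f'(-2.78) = 54.26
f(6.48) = 737.26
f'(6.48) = 335.46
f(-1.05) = -1.04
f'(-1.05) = 6.36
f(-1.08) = -1.24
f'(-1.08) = 6.80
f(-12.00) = -4305.26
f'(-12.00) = 1087.95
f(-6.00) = -520.04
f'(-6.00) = 266.31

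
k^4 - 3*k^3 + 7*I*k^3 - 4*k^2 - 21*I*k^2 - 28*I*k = k*(k - 4)*(k + 1)*(k + 7*I)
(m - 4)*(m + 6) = m^2 + 2*m - 24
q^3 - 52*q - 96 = (q - 8)*(q + 2)*(q + 6)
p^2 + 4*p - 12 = (p - 2)*(p + 6)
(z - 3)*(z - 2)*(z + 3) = z^3 - 2*z^2 - 9*z + 18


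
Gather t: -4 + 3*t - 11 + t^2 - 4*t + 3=t^2 - t - 12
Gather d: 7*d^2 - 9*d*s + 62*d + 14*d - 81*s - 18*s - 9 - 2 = 7*d^2 + d*(76 - 9*s) - 99*s - 11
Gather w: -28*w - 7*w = -35*w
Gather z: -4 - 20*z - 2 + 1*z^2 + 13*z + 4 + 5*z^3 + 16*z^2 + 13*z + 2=5*z^3 + 17*z^2 + 6*z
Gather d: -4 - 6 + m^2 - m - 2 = m^2 - m - 12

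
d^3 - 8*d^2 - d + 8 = (d - 8)*(d - 1)*(d + 1)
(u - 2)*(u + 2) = u^2 - 4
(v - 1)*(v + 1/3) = v^2 - 2*v/3 - 1/3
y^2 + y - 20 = (y - 4)*(y + 5)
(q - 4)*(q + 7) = q^2 + 3*q - 28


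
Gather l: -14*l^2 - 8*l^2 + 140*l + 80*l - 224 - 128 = -22*l^2 + 220*l - 352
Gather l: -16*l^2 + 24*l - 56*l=-16*l^2 - 32*l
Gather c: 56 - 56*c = 56 - 56*c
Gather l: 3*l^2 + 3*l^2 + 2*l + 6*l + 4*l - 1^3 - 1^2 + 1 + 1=6*l^2 + 12*l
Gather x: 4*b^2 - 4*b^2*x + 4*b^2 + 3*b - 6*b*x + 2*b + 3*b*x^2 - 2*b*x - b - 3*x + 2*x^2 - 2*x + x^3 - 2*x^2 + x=8*b^2 + 3*b*x^2 + 4*b + x^3 + x*(-4*b^2 - 8*b - 4)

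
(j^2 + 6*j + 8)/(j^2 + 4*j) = (j + 2)/j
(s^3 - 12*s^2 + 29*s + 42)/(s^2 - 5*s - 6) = s - 7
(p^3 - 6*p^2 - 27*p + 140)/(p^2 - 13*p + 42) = (p^2 + p - 20)/(p - 6)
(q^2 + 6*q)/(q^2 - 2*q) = (q + 6)/(q - 2)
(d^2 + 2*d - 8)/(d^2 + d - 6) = (d + 4)/(d + 3)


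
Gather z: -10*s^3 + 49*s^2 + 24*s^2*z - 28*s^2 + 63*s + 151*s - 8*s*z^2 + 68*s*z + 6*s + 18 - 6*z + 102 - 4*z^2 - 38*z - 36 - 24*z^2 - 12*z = -10*s^3 + 21*s^2 + 220*s + z^2*(-8*s - 28) + z*(24*s^2 + 68*s - 56) + 84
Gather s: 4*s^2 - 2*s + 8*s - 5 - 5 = 4*s^2 + 6*s - 10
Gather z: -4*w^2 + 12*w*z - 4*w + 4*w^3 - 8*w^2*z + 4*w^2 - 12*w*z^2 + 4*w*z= 4*w^3 - 12*w*z^2 - 4*w + z*(-8*w^2 + 16*w)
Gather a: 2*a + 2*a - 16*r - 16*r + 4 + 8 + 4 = 4*a - 32*r + 16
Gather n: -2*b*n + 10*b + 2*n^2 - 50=-2*b*n + 10*b + 2*n^2 - 50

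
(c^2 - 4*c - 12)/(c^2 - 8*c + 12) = (c + 2)/(c - 2)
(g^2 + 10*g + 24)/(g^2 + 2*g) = (g^2 + 10*g + 24)/(g*(g + 2))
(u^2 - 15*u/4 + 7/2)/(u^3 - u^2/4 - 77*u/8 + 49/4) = 2/(2*u + 7)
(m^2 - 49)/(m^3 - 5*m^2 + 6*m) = (m^2 - 49)/(m*(m^2 - 5*m + 6))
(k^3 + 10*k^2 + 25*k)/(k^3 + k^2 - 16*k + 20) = k*(k + 5)/(k^2 - 4*k + 4)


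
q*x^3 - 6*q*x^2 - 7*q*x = x*(x - 7)*(q*x + q)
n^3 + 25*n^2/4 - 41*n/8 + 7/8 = (n - 1/2)*(n - 1/4)*(n + 7)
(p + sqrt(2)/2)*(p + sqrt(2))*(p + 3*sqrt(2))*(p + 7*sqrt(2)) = p^4 + 23*sqrt(2)*p^3/2 + 73*p^2 + 73*sqrt(2)*p + 42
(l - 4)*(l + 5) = l^2 + l - 20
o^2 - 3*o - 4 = (o - 4)*(o + 1)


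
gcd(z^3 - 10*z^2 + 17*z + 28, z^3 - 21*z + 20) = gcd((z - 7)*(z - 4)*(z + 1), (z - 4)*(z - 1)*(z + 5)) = z - 4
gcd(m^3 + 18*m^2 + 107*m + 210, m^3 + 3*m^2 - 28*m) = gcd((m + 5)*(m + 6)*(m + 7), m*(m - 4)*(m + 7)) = m + 7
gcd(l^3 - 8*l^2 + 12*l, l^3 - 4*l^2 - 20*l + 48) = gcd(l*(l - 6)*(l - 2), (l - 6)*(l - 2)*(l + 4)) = l^2 - 8*l + 12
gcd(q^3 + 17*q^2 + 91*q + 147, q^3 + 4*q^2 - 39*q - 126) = q^2 + 10*q + 21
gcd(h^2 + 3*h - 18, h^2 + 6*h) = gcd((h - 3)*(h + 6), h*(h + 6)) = h + 6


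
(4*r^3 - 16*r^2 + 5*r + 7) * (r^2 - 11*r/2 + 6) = 4*r^5 - 38*r^4 + 117*r^3 - 233*r^2/2 - 17*r/2 + 42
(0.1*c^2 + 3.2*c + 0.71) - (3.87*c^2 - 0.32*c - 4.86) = -3.77*c^2 + 3.52*c + 5.57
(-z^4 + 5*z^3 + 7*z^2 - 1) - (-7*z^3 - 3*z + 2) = -z^4 + 12*z^3 + 7*z^2 + 3*z - 3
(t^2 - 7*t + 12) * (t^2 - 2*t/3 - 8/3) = t^4 - 23*t^3/3 + 14*t^2 + 32*t/3 - 32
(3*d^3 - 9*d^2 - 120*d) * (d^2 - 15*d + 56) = 3*d^5 - 54*d^4 + 183*d^3 + 1296*d^2 - 6720*d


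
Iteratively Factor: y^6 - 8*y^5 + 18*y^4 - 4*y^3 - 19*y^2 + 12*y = (y)*(y^5 - 8*y^4 + 18*y^3 - 4*y^2 - 19*y + 12) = y*(y - 3)*(y^4 - 5*y^3 + 3*y^2 + 5*y - 4) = y*(y - 3)*(y + 1)*(y^3 - 6*y^2 + 9*y - 4) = y*(y - 4)*(y - 3)*(y + 1)*(y^2 - 2*y + 1) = y*(y - 4)*(y - 3)*(y - 1)*(y + 1)*(y - 1)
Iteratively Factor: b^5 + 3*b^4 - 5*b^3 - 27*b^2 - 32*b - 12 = (b - 3)*(b^4 + 6*b^3 + 13*b^2 + 12*b + 4) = (b - 3)*(b + 1)*(b^3 + 5*b^2 + 8*b + 4) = (b - 3)*(b + 1)*(b + 2)*(b^2 + 3*b + 2) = (b - 3)*(b + 1)*(b + 2)^2*(b + 1)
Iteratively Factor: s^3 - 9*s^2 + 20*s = (s - 5)*(s^2 - 4*s) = (s - 5)*(s - 4)*(s)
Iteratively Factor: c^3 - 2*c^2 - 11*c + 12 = (c - 1)*(c^2 - c - 12) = (c - 1)*(c + 3)*(c - 4)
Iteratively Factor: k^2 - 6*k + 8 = (k - 2)*(k - 4)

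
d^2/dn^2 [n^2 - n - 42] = 2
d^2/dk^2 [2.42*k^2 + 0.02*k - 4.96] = 4.84000000000000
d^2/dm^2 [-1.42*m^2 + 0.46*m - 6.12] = -2.84000000000000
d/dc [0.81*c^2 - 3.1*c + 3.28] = 1.62*c - 3.1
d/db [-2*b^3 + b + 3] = 1 - 6*b^2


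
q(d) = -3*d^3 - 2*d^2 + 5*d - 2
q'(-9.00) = -688.00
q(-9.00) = 1978.00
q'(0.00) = 5.00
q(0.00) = -2.00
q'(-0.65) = 3.80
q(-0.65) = -5.27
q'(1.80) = -31.36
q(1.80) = -16.98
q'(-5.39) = -234.91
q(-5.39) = 382.72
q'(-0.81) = 2.34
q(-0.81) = -5.77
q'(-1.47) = -8.57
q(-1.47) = -4.14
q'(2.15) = -45.20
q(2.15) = -30.31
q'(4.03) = -157.29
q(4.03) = -210.68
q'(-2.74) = -51.61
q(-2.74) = 31.00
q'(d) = -9*d^2 - 4*d + 5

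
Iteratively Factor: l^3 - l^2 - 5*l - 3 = (l + 1)*(l^2 - 2*l - 3) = (l + 1)^2*(l - 3)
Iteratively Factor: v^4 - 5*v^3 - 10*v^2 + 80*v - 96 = (v - 3)*(v^3 - 2*v^2 - 16*v + 32) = (v - 4)*(v - 3)*(v^2 + 2*v - 8) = (v - 4)*(v - 3)*(v + 4)*(v - 2)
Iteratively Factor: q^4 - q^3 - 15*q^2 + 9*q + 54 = (q - 3)*(q^3 + 2*q^2 - 9*q - 18) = (q - 3)*(q + 3)*(q^2 - q - 6) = (q - 3)^2*(q + 3)*(q + 2)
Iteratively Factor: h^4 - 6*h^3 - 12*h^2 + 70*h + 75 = (h + 1)*(h^3 - 7*h^2 - 5*h + 75) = (h - 5)*(h + 1)*(h^2 - 2*h - 15) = (h - 5)*(h + 1)*(h + 3)*(h - 5)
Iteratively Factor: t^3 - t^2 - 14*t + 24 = (t - 2)*(t^2 + t - 12) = (t - 3)*(t - 2)*(t + 4)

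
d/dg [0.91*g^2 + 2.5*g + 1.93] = 1.82*g + 2.5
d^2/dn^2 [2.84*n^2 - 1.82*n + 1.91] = 5.68000000000000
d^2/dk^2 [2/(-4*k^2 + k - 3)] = 4*(16*k^2 - 4*k - (8*k - 1)^2 + 12)/(4*k^2 - k + 3)^3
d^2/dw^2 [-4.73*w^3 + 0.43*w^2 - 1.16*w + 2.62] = 0.86 - 28.38*w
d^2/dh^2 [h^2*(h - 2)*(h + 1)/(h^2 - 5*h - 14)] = 2*(h^6 - 15*h^5 + 33*h^4 + 511*h^3 + 882*h^2 - 588*h - 392)/(h^6 - 15*h^5 + 33*h^4 + 295*h^3 - 462*h^2 - 2940*h - 2744)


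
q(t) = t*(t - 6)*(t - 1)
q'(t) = t*(t - 6) + t*(t - 1) + (t - 6)*(t - 1) = 3*t^2 - 14*t + 6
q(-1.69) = -34.96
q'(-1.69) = 38.23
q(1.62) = -4.40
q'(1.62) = -8.81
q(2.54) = -13.53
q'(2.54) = -10.21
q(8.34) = 143.24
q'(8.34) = 97.91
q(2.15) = -9.52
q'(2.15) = -10.23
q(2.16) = -9.62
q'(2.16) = -10.24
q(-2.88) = -99.23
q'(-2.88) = 71.20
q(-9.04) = -1365.05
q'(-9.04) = 377.72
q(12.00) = 792.00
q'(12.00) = 270.00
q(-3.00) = -108.00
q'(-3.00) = 75.00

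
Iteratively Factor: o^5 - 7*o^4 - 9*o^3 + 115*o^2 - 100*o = (o + 4)*(o^4 - 11*o^3 + 35*o^2 - 25*o) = o*(o + 4)*(o^3 - 11*o^2 + 35*o - 25) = o*(o - 1)*(o + 4)*(o^2 - 10*o + 25) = o*(o - 5)*(o - 1)*(o + 4)*(o - 5)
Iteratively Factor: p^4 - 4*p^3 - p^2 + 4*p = (p + 1)*(p^3 - 5*p^2 + 4*p) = (p - 1)*(p + 1)*(p^2 - 4*p) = (p - 4)*(p - 1)*(p + 1)*(p)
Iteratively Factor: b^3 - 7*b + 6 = (b - 2)*(b^2 + 2*b - 3) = (b - 2)*(b - 1)*(b + 3)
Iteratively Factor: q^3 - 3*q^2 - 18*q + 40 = (q - 5)*(q^2 + 2*q - 8) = (q - 5)*(q + 4)*(q - 2)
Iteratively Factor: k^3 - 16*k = (k - 4)*(k^2 + 4*k) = (k - 4)*(k + 4)*(k)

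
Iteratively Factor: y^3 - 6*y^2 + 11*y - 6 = (y - 2)*(y^2 - 4*y + 3) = (y - 2)*(y - 1)*(y - 3)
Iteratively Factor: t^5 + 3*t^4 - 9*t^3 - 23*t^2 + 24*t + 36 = (t - 2)*(t^4 + 5*t^3 + t^2 - 21*t - 18) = (t - 2)*(t + 3)*(t^3 + 2*t^2 - 5*t - 6) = (t - 2)^2*(t + 3)*(t^2 + 4*t + 3) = (t - 2)^2*(t + 3)^2*(t + 1)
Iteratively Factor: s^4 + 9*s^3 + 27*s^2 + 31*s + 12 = (s + 4)*(s^3 + 5*s^2 + 7*s + 3) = (s + 3)*(s + 4)*(s^2 + 2*s + 1) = (s + 1)*(s + 3)*(s + 4)*(s + 1)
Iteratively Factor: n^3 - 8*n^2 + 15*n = (n - 3)*(n^2 - 5*n) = (n - 5)*(n - 3)*(n)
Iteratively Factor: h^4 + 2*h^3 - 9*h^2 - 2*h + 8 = (h - 1)*(h^3 + 3*h^2 - 6*h - 8) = (h - 1)*(h + 1)*(h^2 + 2*h - 8) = (h - 2)*(h - 1)*(h + 1)*(h + 4)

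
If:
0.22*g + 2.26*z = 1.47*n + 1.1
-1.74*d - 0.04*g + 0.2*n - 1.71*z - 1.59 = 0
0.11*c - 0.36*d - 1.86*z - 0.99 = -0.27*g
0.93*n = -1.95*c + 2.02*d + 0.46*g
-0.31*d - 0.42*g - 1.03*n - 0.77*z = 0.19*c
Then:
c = -0.26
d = -0.97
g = 2.15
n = -0.50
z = -0.05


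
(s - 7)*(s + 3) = s^2 - 4*s - 21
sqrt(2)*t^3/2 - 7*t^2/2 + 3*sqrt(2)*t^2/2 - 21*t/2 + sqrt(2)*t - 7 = (t + 2)*(t - 7*sqrt(2)/2)*(sqrt(2)*t/2 + sqrt(2)/2)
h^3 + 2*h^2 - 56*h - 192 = (h - 8)*(h + 4)*(h + 6)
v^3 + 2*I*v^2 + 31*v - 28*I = (v - 4*I)*(v - I)*(v + 7*I)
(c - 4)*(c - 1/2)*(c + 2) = c^3 - 5*c^2/2 - 7*c + 4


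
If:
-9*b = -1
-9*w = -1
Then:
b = 1/9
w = 1/9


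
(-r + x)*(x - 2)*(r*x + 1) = -r^2*x^2 + 2*r^2*x + r*x^3 - 2*r*x^2 - r*x + 2*r + x^2 - 2*x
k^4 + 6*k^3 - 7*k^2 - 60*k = k*(k - 3)*(k + 4)*(k + 5)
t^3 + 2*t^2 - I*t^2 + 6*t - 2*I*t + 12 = (t + 2)*(t - 3*I)*(t + 2*I)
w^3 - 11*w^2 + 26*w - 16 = (w - 8)*(w - 2)*(w - 1)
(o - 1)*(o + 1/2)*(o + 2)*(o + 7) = o^4 + 17*o^3/2 + 9*o^2 - 23*o/2 - 7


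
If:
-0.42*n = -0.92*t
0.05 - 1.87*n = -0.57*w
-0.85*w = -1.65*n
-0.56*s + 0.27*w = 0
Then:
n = 0.07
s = 0.06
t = 0.03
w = 0.13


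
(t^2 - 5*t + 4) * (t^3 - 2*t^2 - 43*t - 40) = t^5 - 7*t^4 - 29*t^3 + 167*t^2 + 28*t - 160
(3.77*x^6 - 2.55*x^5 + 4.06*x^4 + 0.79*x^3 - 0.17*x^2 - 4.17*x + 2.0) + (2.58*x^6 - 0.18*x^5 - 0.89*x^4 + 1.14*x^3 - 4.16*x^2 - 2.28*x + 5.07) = 6.35*x^6 - 2.73*x^5 + 3.17*x^4 + 1.93*x^3 - 4.33*x^2 - 6.45*x + 7.07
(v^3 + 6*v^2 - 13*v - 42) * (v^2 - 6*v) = v^5 - 49*v^3 + 36*v^2 + 252*v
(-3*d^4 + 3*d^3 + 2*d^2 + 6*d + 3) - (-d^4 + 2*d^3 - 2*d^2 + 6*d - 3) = -2*d^4 + d^3 + 4*d^2 + 6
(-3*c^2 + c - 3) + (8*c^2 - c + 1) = 5*c^2 - 2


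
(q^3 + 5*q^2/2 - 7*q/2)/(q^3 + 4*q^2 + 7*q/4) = 2*(q - 1)/(2*q + 1)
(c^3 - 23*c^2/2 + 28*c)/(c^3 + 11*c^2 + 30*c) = (c^2 - 23*c/2 + 28)/(c^2 + 11*c + 30)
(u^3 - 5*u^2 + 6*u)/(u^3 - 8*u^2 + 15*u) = (u - 2)/(u - 5)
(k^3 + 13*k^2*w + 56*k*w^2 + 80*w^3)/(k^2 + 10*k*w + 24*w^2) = (k^2 + 9*k*w + 20*w^2)/(k + 6*w)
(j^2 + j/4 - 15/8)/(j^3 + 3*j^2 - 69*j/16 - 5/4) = 2*(2*j + 3)/(4*j^2 + 17*j + 4)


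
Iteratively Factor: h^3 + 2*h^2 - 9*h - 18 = (h + 3)*(h^2 - h - 6) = (h - 3)*(h + 3)*(h + 2)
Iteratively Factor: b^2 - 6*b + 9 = (b - 3)*(b - 3)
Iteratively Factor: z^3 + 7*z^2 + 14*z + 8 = (z + 1)*(z^2 + 6*z + 8) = (z + 1)*(z + 4)*(z + 2)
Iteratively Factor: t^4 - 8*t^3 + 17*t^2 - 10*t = (t - 5)*(t^3 - 3*t^2 + 2*t) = t*(t - 5)*(t^2 - 3*t + 2) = t*(t - 5)*(t - 1)*(t - 2)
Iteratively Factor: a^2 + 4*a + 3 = (a + 1)*(a + 3)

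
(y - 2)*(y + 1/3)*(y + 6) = y^3 + 13*y^2/3 - 32*y/3 - 4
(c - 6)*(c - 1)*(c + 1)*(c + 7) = c^4 + c^3 - 43*c^2 - c + 42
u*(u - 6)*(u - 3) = u^3 - 9*u^2 + 18*u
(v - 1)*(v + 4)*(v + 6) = v^3 + 9*v^2 + 14*v - 24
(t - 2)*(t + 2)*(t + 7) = t^3 + 7*t^2 - 4*t - 28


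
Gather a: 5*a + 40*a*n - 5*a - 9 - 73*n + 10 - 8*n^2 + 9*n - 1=40*a*n - 8*n^2 - 64*n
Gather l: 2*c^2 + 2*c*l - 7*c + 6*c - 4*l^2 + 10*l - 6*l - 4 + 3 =2*c^2 - c - 4*l^2 + l*(2*c + 4) - 1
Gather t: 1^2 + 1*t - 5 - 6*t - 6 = -5*t - 10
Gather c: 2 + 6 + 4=12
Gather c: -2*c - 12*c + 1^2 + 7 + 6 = 14 - 14*c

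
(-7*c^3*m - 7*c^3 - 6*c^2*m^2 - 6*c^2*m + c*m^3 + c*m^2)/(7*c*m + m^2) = c*(-7*c^2*m - 7*c^2 - 6*c*m^2 - 6*c*m + m^3 + m^2)/(m*(7*c + m))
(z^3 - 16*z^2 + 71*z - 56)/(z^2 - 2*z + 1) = (z^2 - 15*z + 56)/(z - 1)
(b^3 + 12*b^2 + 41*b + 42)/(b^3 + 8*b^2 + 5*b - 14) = (b + 3)/(b - 1)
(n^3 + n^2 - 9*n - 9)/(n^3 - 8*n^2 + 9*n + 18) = (n + 3)/(n - 6)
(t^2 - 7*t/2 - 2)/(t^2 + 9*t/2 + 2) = (t - 4)/(t + 4)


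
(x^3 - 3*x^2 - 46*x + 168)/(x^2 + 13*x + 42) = (x^2 - 10*x + 24)/(x + 6)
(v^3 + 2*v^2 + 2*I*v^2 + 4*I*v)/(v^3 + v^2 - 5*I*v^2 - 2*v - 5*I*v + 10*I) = v*(v + 2*I)/(v^2 - v*(1 + 5*I) + 5*I)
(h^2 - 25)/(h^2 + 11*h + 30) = (h - 5)/(h + 6)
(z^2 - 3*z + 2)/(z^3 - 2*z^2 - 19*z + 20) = (z - 2)/(z^2 - z - 20)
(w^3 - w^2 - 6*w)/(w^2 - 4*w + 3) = w*(w + 2)/(w - 1)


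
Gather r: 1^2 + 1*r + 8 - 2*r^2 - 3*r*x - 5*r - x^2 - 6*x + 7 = -2*r^2 + r*(-3*x - 4) - x^2 - 6*x + 16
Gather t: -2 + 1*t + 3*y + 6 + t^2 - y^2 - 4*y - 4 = t^2 + t - y^2 - y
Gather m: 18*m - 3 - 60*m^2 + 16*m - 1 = -60*m^2 + 34*m - 4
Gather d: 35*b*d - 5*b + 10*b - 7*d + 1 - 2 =5*b + d*(35*b - 7) - 1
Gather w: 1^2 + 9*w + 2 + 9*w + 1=18*w + 4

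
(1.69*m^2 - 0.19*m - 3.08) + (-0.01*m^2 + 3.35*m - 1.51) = 1.68*m^2 + 3.16*m - 4.59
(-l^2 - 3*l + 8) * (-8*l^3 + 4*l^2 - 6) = 8*l^5 + 20*l^4 - 76*l^3 + 38*l^2 + 18*l - 48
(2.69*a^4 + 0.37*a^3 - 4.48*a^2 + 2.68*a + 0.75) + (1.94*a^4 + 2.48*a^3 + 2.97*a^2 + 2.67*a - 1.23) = 4.63*a^4 + 2.85*a^3 - 1.51*a^2 + 5.35*a - 0.48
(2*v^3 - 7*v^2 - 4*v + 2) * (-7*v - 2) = -14*v^4 + 45*v^3 + 42*v^2 - 6*v - 4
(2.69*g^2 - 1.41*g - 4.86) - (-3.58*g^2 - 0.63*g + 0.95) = 6.27*g^2 - 0.78*g - 5.81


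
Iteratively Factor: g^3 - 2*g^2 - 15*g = (g)*(g^2 - 2*g - 15) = g*(g + 3)*(g - 5)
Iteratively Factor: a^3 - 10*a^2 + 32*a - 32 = (a - 4)*(a^2 - 6*a + 8) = (a - 4)^2*(a - 2)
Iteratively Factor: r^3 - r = (r + 1)*(r^2 - r) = r*(r + 1)*(r - 1)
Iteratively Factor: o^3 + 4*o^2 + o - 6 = (o - 1)*(o^2 + 5*o + 6) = (o - 1)*(o + 2)*(o + 3)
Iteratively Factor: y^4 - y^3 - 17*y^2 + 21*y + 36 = (y - 3)*(y^3 + 2*y^2 - 11*y - 12) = (y - 3)^2*(y^2 + 5*y + 4) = (y - 3)^2*(y + 1)*(y + 4)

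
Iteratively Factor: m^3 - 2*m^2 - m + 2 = (m - 2)*(m^2 - 1) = (m - 2)*(m - 1)*(m + 1)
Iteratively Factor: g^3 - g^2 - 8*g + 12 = (g + 3)*(g^2 - 4*g + 4) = (g - 2)*(g + 3)*(g - 2)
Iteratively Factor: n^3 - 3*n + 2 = (n - 1)*(n^2 + n - 2) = (n - 1)*(n + 2)*(n - 1)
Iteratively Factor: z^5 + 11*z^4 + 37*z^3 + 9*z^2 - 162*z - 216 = (z + 3)*(z^4 + 8*z^3 + 13*z^2 - 30*z - 72) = (z + 3)^2*(z^3 + 5*z^2 - 2*z - 24) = (z + 3)^3*(z^2 + 2*z - 8) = (z - 2)*(z + 3)^3*(z + 4)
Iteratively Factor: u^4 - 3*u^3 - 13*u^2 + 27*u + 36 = (u + 1)*(u^3 - 4*u^2 - 9*u + 36) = (u - 3)*(u + 1)*(u^2 - u - 12) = (u - 3)*(u + 1)*(u + 3)*(u - 4)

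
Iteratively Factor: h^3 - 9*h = (h)*(h^2 - 9) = h*(h + 3)*(h - 3)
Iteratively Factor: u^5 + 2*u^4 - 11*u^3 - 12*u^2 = (u + 4)*(u^4 - 2*u^3 - 3*u^2) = u*(u + 4)*(u^3 - 2*u^2 - 3*u) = u*(u - 3)*(u + 4)*(u^2 + u) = u^2*(u - 3)*(u + 4)*(u + 1)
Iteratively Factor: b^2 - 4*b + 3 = (b - 3)*(b - 1)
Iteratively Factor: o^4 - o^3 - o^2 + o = (o)*(o^3 - o^2 - o + 1) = o*(o + 1)*(o^2 - 2*o + 1) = o*(o - 1)*(o + 1)*(o - 1)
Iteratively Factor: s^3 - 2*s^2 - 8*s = (s + 2)*(s^2 - 4*s) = (s - 4)*(s + 2)*(s)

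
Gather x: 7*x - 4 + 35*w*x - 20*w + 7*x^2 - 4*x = -20*w + 7*x^2 + x*(35*w + 3) - 4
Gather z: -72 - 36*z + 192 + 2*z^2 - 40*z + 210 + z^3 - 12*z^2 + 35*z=z^3 - 10*z^2 - 41*z + 330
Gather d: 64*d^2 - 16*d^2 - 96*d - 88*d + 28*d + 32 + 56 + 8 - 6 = 48*d^2 - 156*d + 90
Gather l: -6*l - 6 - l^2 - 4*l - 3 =-l^2 - 10*l - 9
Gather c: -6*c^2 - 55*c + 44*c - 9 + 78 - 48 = -6*c^2 - 11*c + 21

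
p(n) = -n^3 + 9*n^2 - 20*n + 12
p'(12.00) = -236.00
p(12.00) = -660.00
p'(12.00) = -236.00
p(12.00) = -660.00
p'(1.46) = -0.11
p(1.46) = -1.13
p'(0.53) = -11.30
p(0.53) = 3.78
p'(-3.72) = -128.48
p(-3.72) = 262.42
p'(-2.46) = -82.43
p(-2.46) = 130.55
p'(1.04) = -4.52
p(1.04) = -0.19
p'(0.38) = -13.59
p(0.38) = 5.64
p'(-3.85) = -133.77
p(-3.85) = 279.47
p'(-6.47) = -262.04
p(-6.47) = 788.99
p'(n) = -3*n^2 + 18*n - 20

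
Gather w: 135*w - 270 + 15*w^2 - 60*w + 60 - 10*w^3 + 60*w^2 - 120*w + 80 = -10*w^3 + 75*w^2 - 45*w - 130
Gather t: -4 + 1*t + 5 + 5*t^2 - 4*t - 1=5*t^2 - 3*t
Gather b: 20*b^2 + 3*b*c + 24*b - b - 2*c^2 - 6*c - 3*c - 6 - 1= 20*b^2 + b*(3*c + 23) - 2*c^2 - 9*c - 7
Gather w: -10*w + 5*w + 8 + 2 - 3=7 - 5*w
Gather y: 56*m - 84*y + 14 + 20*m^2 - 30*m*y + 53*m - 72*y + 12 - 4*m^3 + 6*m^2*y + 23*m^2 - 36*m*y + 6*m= -4*m^3 + 43*m^2 + 115*m + y*(6*m^2 - 66*m - 156) + 26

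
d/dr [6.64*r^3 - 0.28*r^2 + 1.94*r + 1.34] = 19.92*r^2 - 0.56*r + 1.94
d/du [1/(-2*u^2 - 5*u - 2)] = (4*u + 5)/(2*u^2 + 5*u + 2)^2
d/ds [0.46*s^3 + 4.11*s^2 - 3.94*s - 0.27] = 1.38*s^2 + 8.22*s - 3.94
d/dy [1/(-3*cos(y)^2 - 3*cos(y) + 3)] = -(2*cos(y) + 1)*sin(y)/(3*(sin(y)^2 - cos(y))^2)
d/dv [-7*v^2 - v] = -14*v - 1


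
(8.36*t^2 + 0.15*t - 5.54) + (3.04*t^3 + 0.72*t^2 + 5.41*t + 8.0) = 3.04*t^3 + 9.08*t^2 + 5.56*t + 2.46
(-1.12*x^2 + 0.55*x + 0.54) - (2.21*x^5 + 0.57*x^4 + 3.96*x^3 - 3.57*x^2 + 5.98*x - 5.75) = -2.21*x^5 - 0.57*x^4 - 3.96*x^3 + 2.45*x^2 - 5.43*x + 6.29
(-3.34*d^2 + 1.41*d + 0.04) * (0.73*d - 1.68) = -2.4382*d^3 + 6.6405*d^2 - 2.3396*d - 0.0672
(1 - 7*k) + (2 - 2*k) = 3 - 9*k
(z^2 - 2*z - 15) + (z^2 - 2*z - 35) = 2*z^2 - 4*z - 50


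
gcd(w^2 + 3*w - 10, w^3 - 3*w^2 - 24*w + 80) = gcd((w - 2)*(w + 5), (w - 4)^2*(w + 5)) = w + 5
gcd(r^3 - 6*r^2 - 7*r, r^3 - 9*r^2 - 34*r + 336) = r - 7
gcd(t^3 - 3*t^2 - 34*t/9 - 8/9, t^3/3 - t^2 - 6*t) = 1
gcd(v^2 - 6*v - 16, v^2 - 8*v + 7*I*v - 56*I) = v - 8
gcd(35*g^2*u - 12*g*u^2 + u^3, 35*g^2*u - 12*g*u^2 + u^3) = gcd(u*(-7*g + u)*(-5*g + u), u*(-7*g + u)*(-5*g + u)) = 35*g^2*u - 12*g*u^2 + u^3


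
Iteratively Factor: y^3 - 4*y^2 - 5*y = (y)*(y^2 - 4*y - 5) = y*(y + 1)*(y - 5)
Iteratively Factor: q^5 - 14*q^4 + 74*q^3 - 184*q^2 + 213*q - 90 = (q - 2)*(q^4 - 12*q^3 + 50*q^2 - 84*q + 45) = (q - 5)*(q - 2)*(q^3 - 7*q^2 + 15*q - 9) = (q - 5)*(q - 3)*(q - 2)*(q^2 - 4*q + 3) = (q - 5)*(q - 3)^2*(q - 2)*(q - 1)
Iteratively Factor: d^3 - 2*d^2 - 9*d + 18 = (d + 3)*(d^2 - 5*d + 6) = (d - 3)*(d + 3)*(d - 2)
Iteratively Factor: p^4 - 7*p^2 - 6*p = (p + 1)*(p^3 - p^2 - 6*p) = (p - 3)*(p + 1)*(p^2 + 2*p) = p*(p - 3)*(p + 1)*(p + 2)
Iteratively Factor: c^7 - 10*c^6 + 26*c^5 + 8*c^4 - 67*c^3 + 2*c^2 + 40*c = (c - 4)*(c^6 - 6*c^5 + 2*c^4 + 16*c^3 - 3*c^2 - 10*c) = (c - 4)*(c - 1)*(c^5 - 5*c^4 - 3*c^3 + 13*c^2 + 10*c) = (c - 4)*(c - 2)*(c - 1)*(c^4 - 3*c^3 - 9*c^2 - 5*c) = c*(c - 4)*(c - 2)*(c - 1)*(c^3 - 3*c^2 - 9*c - 5) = c*(c - 4)*(c - 2)*(c - 1)*(c + 1)*(c^2 - 4*c - 5) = c*(c - 5)*(c - 4)*(c - 2)*(c - 1)*(c + 1)*(c + 1)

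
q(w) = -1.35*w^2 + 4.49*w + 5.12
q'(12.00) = -27.91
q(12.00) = -135.40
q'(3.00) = -3.61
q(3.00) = 6.44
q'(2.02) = -0.96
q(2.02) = 8.68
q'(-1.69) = 9.05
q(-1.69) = -6.32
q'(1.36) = 0.82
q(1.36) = 8.73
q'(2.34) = -1.83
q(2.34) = 8.23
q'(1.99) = -0.88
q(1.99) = 8.71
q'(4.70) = -8.20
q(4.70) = -3.60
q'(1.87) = -0.56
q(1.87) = 8.80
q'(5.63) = -10.71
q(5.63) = -12.39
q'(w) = 4.49 - 2.7*w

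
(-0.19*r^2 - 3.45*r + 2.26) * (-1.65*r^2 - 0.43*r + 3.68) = 0.3135*r^4 + 5.7742*r^3 - 2.9447*r^2 - 13.6678*r + 8.3168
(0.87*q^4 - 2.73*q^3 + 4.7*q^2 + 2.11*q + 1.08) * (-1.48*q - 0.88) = -1.2876*q^5 + 3.2748*q^4 - 4.5536*q^3 - 7.2588*q^2 - 3.4552*q - 0.9504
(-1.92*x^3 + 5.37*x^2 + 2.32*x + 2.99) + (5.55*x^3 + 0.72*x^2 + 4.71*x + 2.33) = 3.63*x^3 + 6.09*x^2 + 7.03*x + 5.32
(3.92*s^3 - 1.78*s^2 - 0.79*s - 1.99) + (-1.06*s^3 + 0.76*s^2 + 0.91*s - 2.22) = 2.86*s^3 - 1.02*s^2 + 0.12*s - 4.21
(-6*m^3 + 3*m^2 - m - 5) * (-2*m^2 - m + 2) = 12*m^5 - 13*m^3 + 17*m^2 + 3*m - 10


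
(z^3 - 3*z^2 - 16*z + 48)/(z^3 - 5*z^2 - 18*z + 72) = (z - 4)/(z - 6)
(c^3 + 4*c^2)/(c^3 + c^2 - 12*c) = c/(c - 3)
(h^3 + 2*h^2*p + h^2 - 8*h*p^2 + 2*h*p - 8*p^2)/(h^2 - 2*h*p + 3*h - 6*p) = (h^2 + 4*h*p + h + 4*p)/(h + 3)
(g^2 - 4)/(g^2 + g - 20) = (g^2 - 4)/(g^2 + g - 20)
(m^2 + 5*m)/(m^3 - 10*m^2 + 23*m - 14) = m*(m + 5)/(m^3 - 10*m^2 + 23*m - 14)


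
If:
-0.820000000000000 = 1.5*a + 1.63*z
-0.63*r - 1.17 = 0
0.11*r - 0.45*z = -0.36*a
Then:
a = -0.03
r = -1.86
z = -0.48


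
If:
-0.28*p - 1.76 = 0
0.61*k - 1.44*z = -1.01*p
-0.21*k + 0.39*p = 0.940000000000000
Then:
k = -16.15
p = -6.29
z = -11.25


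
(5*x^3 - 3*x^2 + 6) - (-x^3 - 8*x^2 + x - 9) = 6*x^3 + 5*x^2 - x + 15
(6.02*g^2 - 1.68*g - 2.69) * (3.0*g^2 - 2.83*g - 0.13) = 18.06*g^4 - 22.0766*g^3 - 4.0982*g^2 + 7.8311*g + 0.3497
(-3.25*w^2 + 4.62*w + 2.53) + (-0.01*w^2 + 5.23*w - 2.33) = -3.26*w^2 + 9.85*w + 0.2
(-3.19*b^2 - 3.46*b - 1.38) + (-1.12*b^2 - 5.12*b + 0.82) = -4.31*b^2 - 8.58*b - 0.56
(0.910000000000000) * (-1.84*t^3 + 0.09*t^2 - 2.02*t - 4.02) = -1.6744*t^3 + 0.0819*t^2 - 1.8382*t - 3.6582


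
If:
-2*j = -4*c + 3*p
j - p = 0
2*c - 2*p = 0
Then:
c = 0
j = 0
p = 0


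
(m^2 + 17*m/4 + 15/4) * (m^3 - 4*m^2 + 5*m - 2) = m^5 + m^4/4 - 33*m^3/4 + 17*m^2/4 + 41*m/4 - 15/2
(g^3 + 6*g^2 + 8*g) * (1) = g^3 + 6*g^2 + 8*g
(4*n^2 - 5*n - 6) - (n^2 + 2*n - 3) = 3*n^2 - 7*n - 3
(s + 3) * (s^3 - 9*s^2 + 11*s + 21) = s^4 - 6*s^3 - 16*s^2 + 54*s + 63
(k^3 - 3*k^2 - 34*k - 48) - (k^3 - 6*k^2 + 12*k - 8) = 3*k^2 - 46*k - 40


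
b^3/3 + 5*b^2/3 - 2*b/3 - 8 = (b/3 + 1)*(b - 2)*(b + 4)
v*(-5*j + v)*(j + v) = -5*j^2*v - 4*j*v^2 + v^3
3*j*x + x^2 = x*(3*j + x)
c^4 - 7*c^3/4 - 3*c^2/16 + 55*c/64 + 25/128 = (c - 5/4)^2*(c + 1/4)*(c + 1/2)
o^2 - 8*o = o*(o - 8)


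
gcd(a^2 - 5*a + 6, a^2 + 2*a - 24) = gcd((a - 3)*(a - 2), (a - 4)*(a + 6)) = 1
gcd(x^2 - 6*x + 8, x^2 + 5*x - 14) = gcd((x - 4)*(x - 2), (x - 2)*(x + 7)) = x - 2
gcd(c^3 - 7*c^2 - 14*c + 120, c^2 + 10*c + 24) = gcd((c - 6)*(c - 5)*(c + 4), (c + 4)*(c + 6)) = c + 4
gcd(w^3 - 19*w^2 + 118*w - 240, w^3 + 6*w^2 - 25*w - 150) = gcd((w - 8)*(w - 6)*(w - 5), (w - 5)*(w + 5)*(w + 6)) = w - 5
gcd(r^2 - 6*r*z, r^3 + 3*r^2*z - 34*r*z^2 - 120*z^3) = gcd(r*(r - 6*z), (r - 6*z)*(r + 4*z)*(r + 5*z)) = -r + 6*z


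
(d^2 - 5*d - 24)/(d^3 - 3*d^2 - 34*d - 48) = 1/(d + 2)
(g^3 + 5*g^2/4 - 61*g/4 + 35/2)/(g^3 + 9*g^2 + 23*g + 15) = (4*g^2 - 15*g + 14)/(4*(g^2 + 4*g + 3))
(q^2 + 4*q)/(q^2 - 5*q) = (q + 4)/(q - 5)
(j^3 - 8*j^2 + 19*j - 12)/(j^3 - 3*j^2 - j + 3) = (j - 4)/(j + 1)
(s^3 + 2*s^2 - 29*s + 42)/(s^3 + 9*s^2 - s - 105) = (s - 2)/(s + 5)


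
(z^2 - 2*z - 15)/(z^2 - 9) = (z - 5)/(z - 3)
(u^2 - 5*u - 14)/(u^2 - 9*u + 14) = (u + 2)/(u - 2)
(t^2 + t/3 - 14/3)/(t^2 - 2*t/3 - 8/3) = (3*t + 7)/(3*t + 4)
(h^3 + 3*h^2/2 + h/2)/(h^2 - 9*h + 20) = h*(2*h^2 + 3*h + 1)/(2*(h^2 - 9*h + 20))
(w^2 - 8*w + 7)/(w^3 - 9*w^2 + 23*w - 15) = (w - 7)/(w^2 - 8*w + 15)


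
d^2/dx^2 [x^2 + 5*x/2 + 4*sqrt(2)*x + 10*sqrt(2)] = 2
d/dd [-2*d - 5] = -2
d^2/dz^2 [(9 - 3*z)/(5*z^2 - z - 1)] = 6*((z - 3)*(10*z - 1)^2 + (15*z - 16)*(-5*z^2 + z + 1))/(-5*z^2 + z + 1)^3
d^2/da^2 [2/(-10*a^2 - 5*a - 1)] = 20*(20*a^2 + 10*a - 5*(4*a + 1)^2 + 2)/(10*a^2 + 5*a + 1)^3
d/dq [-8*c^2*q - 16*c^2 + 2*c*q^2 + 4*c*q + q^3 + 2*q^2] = -8*c^2 + 4*c*q + 4*c + 3*q^2 + 4*q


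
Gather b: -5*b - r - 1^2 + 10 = -5*b - r + 9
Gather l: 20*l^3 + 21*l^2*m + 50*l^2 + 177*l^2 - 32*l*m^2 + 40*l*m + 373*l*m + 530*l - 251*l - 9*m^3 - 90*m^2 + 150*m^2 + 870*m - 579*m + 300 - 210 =20*l^3 + l^2*(21*m + 227) + l*(-32*m^2 + 413*m + 279) - 9*m^3 + 60*m^2 + 291*m + 90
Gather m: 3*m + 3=3*m + 3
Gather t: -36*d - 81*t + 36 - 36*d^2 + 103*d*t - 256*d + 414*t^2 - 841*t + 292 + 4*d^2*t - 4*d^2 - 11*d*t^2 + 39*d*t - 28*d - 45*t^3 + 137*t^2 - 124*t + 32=-40*d^2 - 320*d - 45*t^3 + t^2*(551 - 11*d) + t*(4*d^2 + 142*d - 1046) + 360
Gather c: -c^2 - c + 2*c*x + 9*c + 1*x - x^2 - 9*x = -c^2 + c*(2*x + 8) - x^2 - 8*x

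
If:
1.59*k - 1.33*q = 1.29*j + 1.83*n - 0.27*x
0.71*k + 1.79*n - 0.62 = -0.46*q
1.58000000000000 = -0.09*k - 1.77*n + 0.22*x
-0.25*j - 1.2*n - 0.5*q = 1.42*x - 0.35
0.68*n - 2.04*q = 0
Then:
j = 6.61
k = 3.81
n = -1.07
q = -0.36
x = 0.12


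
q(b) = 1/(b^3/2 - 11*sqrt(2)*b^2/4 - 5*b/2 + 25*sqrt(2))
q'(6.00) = -0.04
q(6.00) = -0.09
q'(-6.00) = 0.00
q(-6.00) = -0.00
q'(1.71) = 0.02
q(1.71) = 0.05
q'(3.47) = 20.69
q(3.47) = 1.35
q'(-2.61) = -0.66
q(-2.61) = 0.15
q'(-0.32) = 0.00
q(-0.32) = 0.03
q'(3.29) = 1.47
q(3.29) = 0.35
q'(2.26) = 0.05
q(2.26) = 0.06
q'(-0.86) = 0.00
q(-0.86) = 0.03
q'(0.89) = 0.01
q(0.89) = 0.03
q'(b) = (-3*b^2/2 + 11*sqrt(2)*b/2 + 5/2)/(b^3/2 - 11*sqrt(2)*b^2/4 - 5*b/2 + 25*sqrt(2))^2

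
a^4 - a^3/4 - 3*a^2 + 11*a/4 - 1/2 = (a - 1)^2*(a - 1/4)*(a + 2)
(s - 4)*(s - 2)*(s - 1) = s^3 - 7*s^2 + 14*s - 8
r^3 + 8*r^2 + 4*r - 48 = (r - 2)*(r + 4)*(r + 6)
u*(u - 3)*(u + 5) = u^3 + 2*u^2 - 15*u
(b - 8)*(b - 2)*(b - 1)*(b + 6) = b^4 - 5*b^3 - 40*b^2 + 140*b - 96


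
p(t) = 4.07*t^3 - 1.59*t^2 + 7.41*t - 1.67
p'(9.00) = 967.80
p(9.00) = 2903.26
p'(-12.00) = 1803.81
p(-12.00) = -7352.51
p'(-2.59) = 97.55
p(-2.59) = -102.24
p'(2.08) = 53.62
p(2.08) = 43.49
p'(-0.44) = 11.17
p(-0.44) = -5.58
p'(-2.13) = 69.58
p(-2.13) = -64.00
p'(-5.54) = 399.77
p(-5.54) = -783.55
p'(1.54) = 31.47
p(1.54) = 20.84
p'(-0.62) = 14.08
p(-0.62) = -7.85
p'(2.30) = 64.69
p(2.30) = 56.48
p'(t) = 12.21*t^2 - 3.18*t + 7.41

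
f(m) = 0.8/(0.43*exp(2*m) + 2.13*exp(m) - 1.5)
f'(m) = 0.8*(-0.86*exp(2*m) - 2.13*exp(m))/(0.43*exp(2*m) + 2.13*exp(m) - 1.5)^2 = (-0.688*exp(m) - 1.704)*exp(m)/(0.43*exp(2*m) + 2.13*exp(m) - 1.5)^2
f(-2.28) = -0.63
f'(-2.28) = -0.11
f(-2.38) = -0.62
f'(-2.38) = -0.10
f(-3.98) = -0.55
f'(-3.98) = -0.02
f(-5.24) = -0.54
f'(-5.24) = -0.00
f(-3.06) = -0.57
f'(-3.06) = -0.04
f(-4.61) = -0.54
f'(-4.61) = -0.01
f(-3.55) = -0.56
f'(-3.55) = -0.02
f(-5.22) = -0.54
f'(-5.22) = -0.00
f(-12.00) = -0.53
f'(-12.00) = 0.00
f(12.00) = 0.00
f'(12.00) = 0.00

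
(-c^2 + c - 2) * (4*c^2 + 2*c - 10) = -4*c^4 + 2*c^3 + 4*c^2 - 14*c + 20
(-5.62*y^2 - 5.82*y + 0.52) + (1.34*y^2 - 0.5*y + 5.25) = -4.28*y^2 - 6.32*y + 5.77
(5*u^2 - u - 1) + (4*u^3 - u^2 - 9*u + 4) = 4*u^3 + 4*u^2 - 10*u + 3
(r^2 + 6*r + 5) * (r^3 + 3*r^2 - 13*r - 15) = r^5 + 9*r^4 + 10*r^3 - 78*r^2 - 155*r - 75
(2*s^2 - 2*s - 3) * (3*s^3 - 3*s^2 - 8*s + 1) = 6*s^5 - 12*s^4 - 19*s^3 + 27*s^2 + 22*s - 3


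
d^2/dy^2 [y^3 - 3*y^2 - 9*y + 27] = 6*y - 6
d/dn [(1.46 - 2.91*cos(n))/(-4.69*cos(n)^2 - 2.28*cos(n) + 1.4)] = (13.6479*cos(n)^2 - 13.6948*cos(n) + 0.7452)*sin(n)/(21.9961*cos(n)^4 + 21.3864*cos(n)^3 - 7.9336*cos(n)^2 - 6.384*cos(n) + 1.96)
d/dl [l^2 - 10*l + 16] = 2*l - 10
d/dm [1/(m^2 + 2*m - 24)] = 2*(-m - 1)/(m^2 + 2*m - 24)^2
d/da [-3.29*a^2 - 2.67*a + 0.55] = -6.58*a - 2.67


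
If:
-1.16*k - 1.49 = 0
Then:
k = -1.28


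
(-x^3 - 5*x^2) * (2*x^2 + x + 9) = -2*x^5 - 11*x^4 - 14*x^3 - 45*x^2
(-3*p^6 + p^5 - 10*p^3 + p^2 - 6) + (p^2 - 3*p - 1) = -3*p^6 + p^5 - 10*p^3 + 2*p^2 - 3*p - 7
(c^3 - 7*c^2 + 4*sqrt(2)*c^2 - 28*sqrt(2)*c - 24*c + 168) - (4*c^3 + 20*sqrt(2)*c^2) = -3*c^3 - 16*sqrt(2)*c^2 - 7*c^2 - 28*sqrt(2)*c - 24*c + 168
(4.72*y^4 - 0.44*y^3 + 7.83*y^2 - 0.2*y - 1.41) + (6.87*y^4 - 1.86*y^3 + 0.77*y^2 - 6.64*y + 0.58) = 11.59*y^4 - 2.3*y^3 + 8.6*y^2 - 6.84*y - 0.83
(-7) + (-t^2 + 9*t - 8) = -t^2 + 9*t - 15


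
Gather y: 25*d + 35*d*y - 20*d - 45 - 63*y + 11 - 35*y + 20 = 5*d + y*(35*d - 98) - 14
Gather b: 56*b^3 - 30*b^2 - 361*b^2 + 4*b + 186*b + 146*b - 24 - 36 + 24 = 56*b^3 - 391*b^2 + 336*b - 36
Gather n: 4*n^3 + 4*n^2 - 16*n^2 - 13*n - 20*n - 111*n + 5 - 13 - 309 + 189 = 4*n^3 - 12*n^2 - 144*n - 128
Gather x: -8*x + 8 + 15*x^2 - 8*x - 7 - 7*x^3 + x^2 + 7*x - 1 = -7*x^3 + 16*x^2 - 9*x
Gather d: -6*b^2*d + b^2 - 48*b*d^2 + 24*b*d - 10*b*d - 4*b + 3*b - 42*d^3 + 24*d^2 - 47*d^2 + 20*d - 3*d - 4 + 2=b^2 - b - 42*d^3 + d^2*(-48*b - 23) + d*(-6*b^2 + 14*b + 17) - 2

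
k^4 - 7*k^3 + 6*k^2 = k^2*(k - 6)*(k - 1)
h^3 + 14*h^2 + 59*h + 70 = (h + 2)*(h + 5)*(h + 7)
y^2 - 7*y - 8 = (y - 8)*(y + 1)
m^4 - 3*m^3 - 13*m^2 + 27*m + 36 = (m - 4)*(m - 3)*(m + 1)*(m + 3)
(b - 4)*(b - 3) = b^2 - 7*b + 12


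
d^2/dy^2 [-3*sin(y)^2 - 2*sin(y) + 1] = 2*sin(y) - 6*cos(2*y)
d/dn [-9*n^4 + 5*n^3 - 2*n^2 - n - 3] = -36*n^3 + 15*n^2 - 4*n - 1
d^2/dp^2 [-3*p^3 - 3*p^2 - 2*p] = -18*p - 6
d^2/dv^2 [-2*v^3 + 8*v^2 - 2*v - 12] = 16 - 12*v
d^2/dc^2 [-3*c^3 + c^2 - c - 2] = 2 - 18*c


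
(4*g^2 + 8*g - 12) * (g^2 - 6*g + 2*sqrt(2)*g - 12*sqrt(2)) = 4*g^4 - 16*g^3 + 8*sqrt(2)*g^3 - 60*g^2 - 32*sqrt(2)*g^2 - 120*sqrt(2)*g + 72*g + 144*sqrt(2)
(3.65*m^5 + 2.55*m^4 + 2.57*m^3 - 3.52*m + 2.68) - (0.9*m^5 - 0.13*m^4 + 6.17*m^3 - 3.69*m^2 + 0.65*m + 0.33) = 2.75*m^5 + 2.68*m^4 - 3.6*m^3 + 3.69*m^2 - 4.17*m + 2.35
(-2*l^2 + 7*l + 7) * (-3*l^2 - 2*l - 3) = 6*l^4 - 17*l^3 - 29*l^2 - 35*l - 21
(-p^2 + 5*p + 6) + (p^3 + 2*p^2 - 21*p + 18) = p^3 + p^2 - 16*p + 24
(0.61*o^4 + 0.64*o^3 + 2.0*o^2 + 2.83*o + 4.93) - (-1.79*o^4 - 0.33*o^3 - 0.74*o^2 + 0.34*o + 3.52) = 2.4*o^4 + 0.97*o^3 + 2.74*o^2 + 2.49*o + 1.41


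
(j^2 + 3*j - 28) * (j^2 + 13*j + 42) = j^4 + 16*j^3 + 53*j^2 - 238*j - 1176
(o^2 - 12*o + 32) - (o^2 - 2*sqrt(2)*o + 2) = -12*o + 2*sqrt(2)*o + 30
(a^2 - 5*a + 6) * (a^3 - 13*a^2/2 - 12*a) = a^5 - 23*a^4/2 + 53*a^3/2 + 21*a^2 - 72*a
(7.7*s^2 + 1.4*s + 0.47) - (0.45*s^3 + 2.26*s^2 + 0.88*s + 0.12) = -0.45*s^3 + 5.44*s^2 + 0.52*s + 0.35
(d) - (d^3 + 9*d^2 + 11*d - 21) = -d^3 - 9*d^2 - 10*d + 21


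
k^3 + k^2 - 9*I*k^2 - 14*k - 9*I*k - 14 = (k + 1)*(k - 7*I)*(k - 2*I)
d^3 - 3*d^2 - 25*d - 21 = (d - 7)*(d + 1)*(d + 3)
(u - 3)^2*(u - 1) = u^3 - 7*u^2 + 15*u - 9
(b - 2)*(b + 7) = b^2 + 5*b - 14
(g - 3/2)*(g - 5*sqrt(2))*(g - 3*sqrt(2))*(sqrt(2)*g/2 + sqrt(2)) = sqrt(2)*g^4/2 - 8*g^3 + sqrt(2)*g^3/4 - 4*g^2 + 27*sqrt(2)*g^2/2 + 15*sqrt(2)*g/2 + 24*g - 45*sqrt(2)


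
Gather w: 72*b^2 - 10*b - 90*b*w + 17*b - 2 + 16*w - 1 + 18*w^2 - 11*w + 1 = 72*b^2 + 7*b + 18*w^2 + w*(5 - 90*b) - 2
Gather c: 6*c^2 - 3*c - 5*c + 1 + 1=6*c^2 - 8*c + 2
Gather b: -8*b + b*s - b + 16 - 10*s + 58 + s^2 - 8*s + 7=b*(s - 9) + s^2 - 18*s + 81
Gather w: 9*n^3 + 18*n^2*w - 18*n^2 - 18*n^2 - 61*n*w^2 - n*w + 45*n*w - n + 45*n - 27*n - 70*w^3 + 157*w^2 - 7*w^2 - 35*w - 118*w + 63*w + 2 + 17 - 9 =9*n^3 - 36*n^2 + 17*n - 70*w^3 + w^2*(150 - 61*n) + w*(18*n^2 + 44*n - 90) + 10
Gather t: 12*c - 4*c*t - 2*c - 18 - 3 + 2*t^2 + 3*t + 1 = 10*c + 2*t^2 + t*(3 - 4*c) - 20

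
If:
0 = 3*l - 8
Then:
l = 8/3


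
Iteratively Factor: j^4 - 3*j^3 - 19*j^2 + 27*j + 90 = (j + 2)*(j^3 - 5*j^2 - 9*j + 45) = (j + 2)*(j + 3)*(j^2 - 8*j + 15) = (j - 3)*(j + 2)*(j + 3)*(j - 5)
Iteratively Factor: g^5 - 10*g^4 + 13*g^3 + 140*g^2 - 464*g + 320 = (g - 5)*(g^4 - 5*g^3 - 12*g^2 + 80*g - 64) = (g - 5)*(g - 4)*(g^3 - g^2 - 16*g + 16) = (g - 5)*(g - 4)^2*(g^2 + 3*g - 4) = (g - 5)*(g - 4)^2*(g + 4)*(g - 1)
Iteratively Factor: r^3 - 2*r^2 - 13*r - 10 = (r + 2)*(r^2 - 4*r - 5) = (r + 1)*(r + 2)*(r - 5)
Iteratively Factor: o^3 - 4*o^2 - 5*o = (o - 5)*(o^2 + o) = (o - 5)*(o + 1)*(o)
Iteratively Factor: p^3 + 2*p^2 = (p)*(p^2 + 2*p) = p^2*(p + 2)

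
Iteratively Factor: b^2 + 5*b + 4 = (b + 4)*(b + 1)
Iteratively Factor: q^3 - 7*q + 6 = (q + 3)*(q^2 - 3*q + 2) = (q - 2)*(q + 3)*(q - 1)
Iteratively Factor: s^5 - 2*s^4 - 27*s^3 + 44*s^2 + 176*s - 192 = (s + 3)*(s^4 - 5*s^3 - 12*s^2 + 80*s - 64) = (s - 1)*(s + 3)*(s^3 - 4*s^2 - 16*s + 64) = (s - 4)*(s - 1)*(s + 3)*(s^2 - 16) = (s - 4)*(s - 1)*(s + 3)*(s + 4)*(s - 4)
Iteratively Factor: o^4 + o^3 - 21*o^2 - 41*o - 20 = (o + 1)*(o^3 - 21*o - 20) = (o + 1)^2*(o^2 - o - 20) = (o + 1)^2*(o + 4)*(o - 5)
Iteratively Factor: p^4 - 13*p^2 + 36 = (p + 2)*(p^3 - 2*p^2 - 9*p + 18) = (p - 2)*(p + 2)*(p^2 - 9) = (p - 2)*(p + 2)*(p + 3)*(p - 3)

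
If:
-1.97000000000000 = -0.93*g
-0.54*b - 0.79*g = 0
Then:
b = -3.10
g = 2.12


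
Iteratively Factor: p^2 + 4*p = (p)*(p + 4)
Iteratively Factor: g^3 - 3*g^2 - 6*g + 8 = (g + 2)*(g^2 - 5*g + 4) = (g - 4)*(g + 2)*(g - 1)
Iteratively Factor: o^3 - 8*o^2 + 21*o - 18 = (o - 3)*(o^2 - 5*o + 6) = (o - 3)^2*(o - 2)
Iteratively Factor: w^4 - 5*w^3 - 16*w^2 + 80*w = (w + 4)*(w^3 - 9*w^2 + 20*w) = w*(w + 4)*(w^2 - 9*w + 20) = w*(w - 4)*(w + 4)*(w - 5)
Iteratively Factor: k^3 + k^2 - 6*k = (k - 2)*(k^2 + 3*k) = k*(k - 2)*(k + 3)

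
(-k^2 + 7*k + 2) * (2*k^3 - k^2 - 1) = -2*k^5 + 15*k^4 - 3*k^3 - k^2 - 7*k - 2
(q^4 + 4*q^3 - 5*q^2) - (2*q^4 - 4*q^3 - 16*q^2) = -q^4 + 8*q^3 + 11*q^2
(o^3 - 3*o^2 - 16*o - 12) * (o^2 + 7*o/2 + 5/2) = o^5 + o^4/2 - 24*o^3 - 151*o^2/2 - 82*o - 30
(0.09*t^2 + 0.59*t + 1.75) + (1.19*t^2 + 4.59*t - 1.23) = 1.28*t^2 + 5.18*t + 0.52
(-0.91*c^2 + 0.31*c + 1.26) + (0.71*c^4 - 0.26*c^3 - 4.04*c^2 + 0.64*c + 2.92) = 0.71*c^4 - 0.26*c^3 - 4.95*c^2 + 0.95*c + 4.18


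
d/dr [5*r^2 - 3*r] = 10*r - 3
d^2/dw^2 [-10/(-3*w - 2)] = 180/(3*w + 2)^3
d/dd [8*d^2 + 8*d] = 16*d + 8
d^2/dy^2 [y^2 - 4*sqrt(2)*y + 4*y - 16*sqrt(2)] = 2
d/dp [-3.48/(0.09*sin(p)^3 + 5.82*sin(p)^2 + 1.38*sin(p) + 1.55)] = (0.9396*sin(p)^2 + 40.5072*sin(p) + 4.8024)*cos(p)/(0.09*sin(p)^3 + 5.82*sin(p)^2 + 1.38*sin(p) + 1.55)^2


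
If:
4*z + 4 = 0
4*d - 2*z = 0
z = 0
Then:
No Solution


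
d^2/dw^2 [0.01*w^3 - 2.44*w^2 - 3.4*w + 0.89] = 0.06*w - 4.88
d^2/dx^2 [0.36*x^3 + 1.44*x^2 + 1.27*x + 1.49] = 2.16*x + 2.88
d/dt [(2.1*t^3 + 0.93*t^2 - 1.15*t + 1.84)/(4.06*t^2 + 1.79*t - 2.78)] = (8.526*t^4 + 7.518*t^3 - 11.1803*t^2 - 20.1116*t - 0.0966000000000005)/(16.4836*t^4 + 14.5348*t^3 - 19.3695*t^2 - 9.9524*t + 7.7284)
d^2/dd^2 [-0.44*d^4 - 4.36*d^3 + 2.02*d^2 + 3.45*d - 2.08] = -5.28*d^2 - 26.16*d + 4.04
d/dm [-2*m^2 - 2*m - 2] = -4*m - 2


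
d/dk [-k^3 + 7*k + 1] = 7 - 3*k^2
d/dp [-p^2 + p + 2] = 1 - 2*p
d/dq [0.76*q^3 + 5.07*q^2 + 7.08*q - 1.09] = 2.28*q^2 + 10.14*q + 7.08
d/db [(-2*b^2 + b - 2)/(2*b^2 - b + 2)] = 0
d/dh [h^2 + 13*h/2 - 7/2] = 2*h + 13/2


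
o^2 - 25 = (o - 5)*(o + 5)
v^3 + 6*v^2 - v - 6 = (v - 1)*(v + 1)*(v + 6)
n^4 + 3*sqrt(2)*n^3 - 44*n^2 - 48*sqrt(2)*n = n*(n - 4*sqrt(2))*(n + sqrt(2))*(n + 6*sqrt(2))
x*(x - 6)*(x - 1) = x^3 - 7*x^2 + 6*x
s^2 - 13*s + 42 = (s - 7)*(s - 6)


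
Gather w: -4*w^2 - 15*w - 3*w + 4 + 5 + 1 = -4*w^2 - 18*w + 10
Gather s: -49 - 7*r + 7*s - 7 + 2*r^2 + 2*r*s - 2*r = 2*r^2 - 9*r + s*(2*r + 7) - 56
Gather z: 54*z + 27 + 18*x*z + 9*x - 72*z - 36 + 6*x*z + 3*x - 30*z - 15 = 12*x + z*(24*x - 48) - 24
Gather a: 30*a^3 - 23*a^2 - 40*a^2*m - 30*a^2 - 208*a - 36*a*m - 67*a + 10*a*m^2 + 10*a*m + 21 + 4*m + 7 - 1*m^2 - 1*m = 30*a^3 + a^2*(-40*m - 53) + a*(10*m^2 - 26*m - 275) - m^2 + 3*m + 28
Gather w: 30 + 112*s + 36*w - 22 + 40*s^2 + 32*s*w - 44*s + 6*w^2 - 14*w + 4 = 40*s^2 + 68*s + 6*w^2 + w*(32*s + 22) + 12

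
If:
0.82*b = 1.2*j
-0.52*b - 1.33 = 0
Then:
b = -2.56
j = -1.75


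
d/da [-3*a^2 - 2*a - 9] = -6*a - 2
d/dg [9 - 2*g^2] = -4*g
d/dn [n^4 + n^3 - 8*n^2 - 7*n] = 4*n^3 + 3*n^2 - 16*n - 7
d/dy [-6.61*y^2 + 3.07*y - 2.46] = 3.07 - 13.22*y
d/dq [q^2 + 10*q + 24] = 2*q + 10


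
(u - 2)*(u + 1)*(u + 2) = u^3 + u^2 - 4*u - 4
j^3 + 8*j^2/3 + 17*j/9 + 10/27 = (j + 1/3)*(j + 2/3)*(j + 5/3)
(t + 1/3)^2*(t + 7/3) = t^3 + 3*t^2 + 5*t/3 + 7/27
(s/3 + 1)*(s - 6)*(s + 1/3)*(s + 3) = s^4/3 + s^3/9 - 9*s^2 - 21*s - 6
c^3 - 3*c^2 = c^2*(c - 3)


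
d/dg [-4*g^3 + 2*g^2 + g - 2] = -12*g^2 + 4*g + 1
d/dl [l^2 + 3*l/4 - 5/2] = 2*l + 3/4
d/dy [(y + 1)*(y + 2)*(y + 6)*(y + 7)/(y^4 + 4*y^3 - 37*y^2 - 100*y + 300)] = 12*(-y^4 - 8*y^3 - 8*y^2 + 88*y + 125)/(y^6 - 4*y^5 - 46*y^4 + 200*y^3 + 425*y^2 - 2500*y + 2500)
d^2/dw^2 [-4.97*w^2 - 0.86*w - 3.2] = -9.94000000000000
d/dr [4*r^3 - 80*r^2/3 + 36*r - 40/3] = 12*r^2 - 160*r/3 + 36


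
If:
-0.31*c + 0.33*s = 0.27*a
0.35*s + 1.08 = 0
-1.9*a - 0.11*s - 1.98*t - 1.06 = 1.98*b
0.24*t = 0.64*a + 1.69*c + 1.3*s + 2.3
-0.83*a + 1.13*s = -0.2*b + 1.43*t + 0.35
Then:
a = -9.81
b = 5.30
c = 5.26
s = -3.09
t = 3.75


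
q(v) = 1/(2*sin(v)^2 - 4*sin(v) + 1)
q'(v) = (-4*sin(v)*cos(v) + 4*cos(v))/(2*sin(v)^2 - 4*sin(v) + 1)^2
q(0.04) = 1.19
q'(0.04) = 5.40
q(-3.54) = -3.99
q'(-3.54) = -35.88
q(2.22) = -1.09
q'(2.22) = -0.58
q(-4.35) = -1.01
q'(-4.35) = -0.09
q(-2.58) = 0.27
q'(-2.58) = -0.38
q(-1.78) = 0.15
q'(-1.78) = -0.04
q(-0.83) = 0.20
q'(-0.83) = 0.18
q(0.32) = -16.57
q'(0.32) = 714.29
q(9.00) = -3.24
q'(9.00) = -22.47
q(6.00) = 0.44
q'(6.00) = 0.95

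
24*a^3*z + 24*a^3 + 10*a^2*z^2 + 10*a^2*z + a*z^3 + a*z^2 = (4*a + z)*(6*a + z)*(a*z + a)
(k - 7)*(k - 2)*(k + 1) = k^3 - 8*k^2 + 5*k + 14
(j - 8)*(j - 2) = j^2 - 10*j + 16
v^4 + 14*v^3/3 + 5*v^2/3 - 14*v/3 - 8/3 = (v - 1)*(v + 2/3)*(v + 1)*(v + 4)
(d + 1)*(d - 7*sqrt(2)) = d^2 - 7*sqrt(2)*d + d - 7*sqrt(2)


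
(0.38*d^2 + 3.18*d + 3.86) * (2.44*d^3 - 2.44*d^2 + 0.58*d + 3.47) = 0.9272*d^5 + 6.832*d^4 + 1.8796*d^3 - 6.2554*d^2 + 13.2734*d + 13.3942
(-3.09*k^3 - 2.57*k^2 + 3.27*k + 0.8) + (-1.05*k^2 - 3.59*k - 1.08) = -3.09*k^3 - 3.62*k^2 - 0.32*k - 0.28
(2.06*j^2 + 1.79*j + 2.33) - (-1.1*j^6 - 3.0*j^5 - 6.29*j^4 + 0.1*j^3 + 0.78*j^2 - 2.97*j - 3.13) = 1.1*j^6 + 3.0*j^5 + 6.29*j^4 - 0.1*j^3 + 1.28*j^2 + 4.76*j + 5.46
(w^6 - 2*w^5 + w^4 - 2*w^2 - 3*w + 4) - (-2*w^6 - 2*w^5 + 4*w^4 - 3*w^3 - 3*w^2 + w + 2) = 3*w^6 - 3*w^4 + 3*w^3 + w^2 - 4*w + 2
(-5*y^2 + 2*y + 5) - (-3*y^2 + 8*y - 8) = -2*y^2 - 6*y + 13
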